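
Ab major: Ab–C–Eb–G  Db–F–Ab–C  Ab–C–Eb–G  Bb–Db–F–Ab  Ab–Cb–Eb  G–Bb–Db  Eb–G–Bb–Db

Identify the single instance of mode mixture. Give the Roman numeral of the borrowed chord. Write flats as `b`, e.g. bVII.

In Ab major the diatonic chords are Ab, Bbm, Cm, Db, Eb, Fm, Gdim. Of the given chords, Ab–C–Eb–G = Abmaj7, Db–F–Ab–C = Dbmaj7, Bb–Db–F–Ab = Bbm7, G–Bb–Db = Gdim and Eb–G–Bb–Db = Eb7 are diatonic. Ab–Cb–Eb is not: scale degree 1 in Ab major carries Ab (I). In Ab minor the chord on that degree is Abm, so here it functions as i, borrowed from the parallel minor.

i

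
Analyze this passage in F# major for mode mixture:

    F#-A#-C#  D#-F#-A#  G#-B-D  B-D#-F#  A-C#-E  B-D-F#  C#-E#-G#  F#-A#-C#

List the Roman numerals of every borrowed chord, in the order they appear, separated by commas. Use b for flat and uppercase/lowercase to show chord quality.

ii°, bIII, iv

In F# major the diatonic chords are F#, G#m, A#m, B, C#, D#m, E#dim. F#–A#–C# = F#, D#–F#–A# = D#m, B–D#–F# = B and C#–E#–G# = C# are all diatonic. G#–B–D doesn't fit — on degree 2 F# major would have G#m (ii). G#dim is the degree-2 chord of F# minor, so it is the borrowed ii°. A–C#–E is not: scale degree 3 in F# major carries A#m (iii). In F# minor the chord on that degree is A, so here it functions as bIII, borrowed from the parallel minor. B–D–F# doesn't fit — on degree 4 F# major would have B (IV). Bm is the degree-4 chord of F# minor, so it is the borrowed iv.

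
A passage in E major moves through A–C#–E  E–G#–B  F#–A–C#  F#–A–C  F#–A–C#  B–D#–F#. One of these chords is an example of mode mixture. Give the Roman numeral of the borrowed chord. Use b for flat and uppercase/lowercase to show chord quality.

In E major the diatonic chords are E, F#m, G#m, A, B, C#m, D#dim. A–C#–E = A, E–G#–B = E, F#–A–C# = F#m and B–D#–F# = B all belong to that set. F#–A–C doesn't fit — on degree 2 E major would have F#m (ii). F#dim is the degree-2 chord of E minor, so it is the borrowed ii°.

ii°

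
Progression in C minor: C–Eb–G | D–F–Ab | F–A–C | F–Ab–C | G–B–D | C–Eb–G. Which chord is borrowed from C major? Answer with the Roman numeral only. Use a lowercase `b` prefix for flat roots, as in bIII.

In C minor (with V from harmonic minor) the diatonic chords are Cm, Ddim, Eb, Fm, G, Ab, Bb. Of the given chords, C–Eb–G = Cm, D–F–Ab = Ddim, F–Ab–C = Fm and G–B–D = G are diatonic. F–A–C doesn't fit — on degree 4 C minor would have Fm (iv). F is the degree-4 chord of C major, so it is the borrowed IV.

IV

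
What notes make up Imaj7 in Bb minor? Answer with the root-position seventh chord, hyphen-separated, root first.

The root, Bb, is scale degree 1 — the same note in Bb minor and Bb major; only the chord quality changes. Stacking thirds in Bb major on Bb gives Bb–D–F–A.

Bb-D-F-A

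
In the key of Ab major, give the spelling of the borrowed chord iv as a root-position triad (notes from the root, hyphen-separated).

iv is built on scale degree 4, which is Db in both Ab major and its parallel. Stacking thirds in Ab minor on Db gives Db–Fb–Ab.

Db-Fb-Ab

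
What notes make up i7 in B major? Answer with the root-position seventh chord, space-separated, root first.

B D F# A

The root, B, is scale degree 1 — the same note in B major and B minor; only the chord quality changes. Building the minor-seventh chord from the parallel minor on B: B–D–F#–A.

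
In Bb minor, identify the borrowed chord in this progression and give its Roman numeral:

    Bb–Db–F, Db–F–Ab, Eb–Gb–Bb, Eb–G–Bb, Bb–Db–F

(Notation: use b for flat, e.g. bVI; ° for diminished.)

In Bb minor (with V from harmonic minor) the diatonic chords are Bbm, Cdim, Db, Ebm, F, Gb, Ab. Bb–Db–F = Bbm, Db–F–Ab = Db and Eb–Gb–Bb = Ebm are all diatonic. But Eb–G–Bb is foreign: the diatonic iv on degree 4 is Ebm, whereas Eb comes from Bb major. It is labeled IV.

IV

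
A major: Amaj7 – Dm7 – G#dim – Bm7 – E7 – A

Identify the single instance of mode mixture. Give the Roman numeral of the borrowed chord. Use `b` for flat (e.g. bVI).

iv7

A major has the diatonic set A, Bm, C#m, D, E, F#m, G#dim. Amaj7, G#dim, Bm7, E7 and A all belong to that set. Dm7 (D–F–A–C) is not: scale degree 4 in A major carries D (IV). In A minor the chord on that degree is Dm7, so here it functions as iv7, borrowed from the parallel minor.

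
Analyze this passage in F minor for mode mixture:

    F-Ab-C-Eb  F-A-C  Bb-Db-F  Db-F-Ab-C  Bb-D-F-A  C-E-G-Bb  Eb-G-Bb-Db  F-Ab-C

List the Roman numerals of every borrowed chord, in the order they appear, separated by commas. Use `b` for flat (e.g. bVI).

I, IVmaj7

The diatonic triads in F minor (with V from harmonic minor) are Fm, Gdim, Ab, Bbm, C, Db, Eb. Of the given chords, F–Ab–C–Eb = Fm7, Bb–Db–F = Bbm, Db–F–Ab–C = Dbmaj7, C–E–G–Bb = C7, Eb–G–Bb–Db = Eb7 and F–Ab–C = Fm are diatonic. F–A–C doesn't fit — on degree 1 F minor would have Fm (i). F is the degree-1 chord of F major, so it is the borrowed I. Bb–D–F–A is not: scale degree 4 in F minor carries Bbm (iv). In F major the chord on that degree is Bbmaj7, so here it functions as IVmaj7, borrowed from the parallel major.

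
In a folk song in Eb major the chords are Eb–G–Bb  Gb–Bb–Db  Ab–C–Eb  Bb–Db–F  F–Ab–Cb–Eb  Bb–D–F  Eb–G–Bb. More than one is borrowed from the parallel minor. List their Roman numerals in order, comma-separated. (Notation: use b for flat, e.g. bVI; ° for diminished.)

bIII, v, iiø7

In Eb major the diatonic chords are Eb, Fm, Gm, Ab, Bb, Cm, Ddim. Of the given chords, Eb–G–Bb = Eb, Ab–C–Eb = Ab and Bb–D–F = Bb are diatonic. Gb–Bb–Db is not: scale degree 3 in Eb major carries Gm (iii). In Eb minor the chord on that degree is Gb, so here it functions as bIII, borrowed from the parallel minor. Bb–Db–F doesn't fit — on degree 5 Eb major would have Bb (V). Bbm is the degree-5 chord of Eb minor, so it is the borrowed v. F–Ab–Cb–Eb is not: scale degree 2 in Eb major carries Fm (ii). In Eb minor the chord on that degree is Fm7b5, so here it functions as iiø7, borrowed from the parallel minor.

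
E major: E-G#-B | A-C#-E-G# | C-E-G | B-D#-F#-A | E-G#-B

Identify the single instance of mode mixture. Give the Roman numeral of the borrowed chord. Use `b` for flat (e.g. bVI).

The diatonic triads in E major are E, F#m, G#m, A, B, C#m, D#dim. Of the given chords, E–G#–B = E, A–C#–E–G# = Amaj7 and B–D#–F#–A = B7 are diatonic. But C–E–G is foreign: the diatonic vi on degree 6 is C#m, whereas C comes from E minor. It is labeled bVI.

bVI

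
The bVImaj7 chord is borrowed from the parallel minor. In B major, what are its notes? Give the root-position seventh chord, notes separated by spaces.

G B D F#

Scale degree 6 in B major is G#. bVImaj7 uses the lowered form, G, taken from B minor. Stacking thirds in B minor on G gives G–B–D–F#.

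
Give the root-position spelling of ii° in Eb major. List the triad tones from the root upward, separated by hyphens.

F-Ab-Cb

The root, F, is scale degree 2 — the same note in Eb major and Eb minor; only the chord quality changes. Stacking thirds in Eb minor on F gives F–Ab–Cb.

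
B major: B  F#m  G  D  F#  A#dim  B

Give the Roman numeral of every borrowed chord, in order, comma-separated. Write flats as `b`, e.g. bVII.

In B major the diatonic chords are B, C#m, D#m, E, F#, G#m, A#dim. Of the given chords, B, F# and A#dim are diatonic. F#m (F#–A–C#) doesn't fit — on degree 5 B major would have F# (V). F#m is the degree-5 chord of B minor, so it is the borrowed v. G (G–B–D) is not: scale degree 6 in B major carries G#m (vi). In B minor the chord on that degree is G, so here it functions as bVI, borrowed from the parallel minor. D (D–F#–A) doesn't fit — on degree 3 B major would have D#m (iii). D is the degree-3 chord of B minor, so it is the borrowed bIII.

v, bVI, bIII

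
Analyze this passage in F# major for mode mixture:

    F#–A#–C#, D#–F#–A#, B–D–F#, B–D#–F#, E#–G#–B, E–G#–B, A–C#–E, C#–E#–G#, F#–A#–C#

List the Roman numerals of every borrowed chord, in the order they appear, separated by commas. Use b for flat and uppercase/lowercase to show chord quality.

The diatonic triads in F# major are F#, G#m, A#m, B, C#, D#m, E#dim. F#–A#–C# = F#, D#–F#–A# = D#m, B–D#–F# = B, E#–G#–B = E#dim and C#–E#–G# = C# are all diatonic. B–D–F# doesn't fit — on degree 4 F# major would have B (IV). Bm is the degree-4 chord of F# minor, so it is the borrowed iv. But E–G#–B is foreign: the diatonic vii° on degree 7 is E#dim, whereas E comes from F# minor. It is labeled bVII. But A–C#–E is foreign: the diatonic iii on degree 3 is A#m, whereas A comes from F# minor. It is labeled bIII.

iv, bVII, bIII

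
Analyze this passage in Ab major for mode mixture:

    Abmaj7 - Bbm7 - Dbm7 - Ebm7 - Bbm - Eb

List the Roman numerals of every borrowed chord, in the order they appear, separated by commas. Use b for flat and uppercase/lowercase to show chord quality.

iv7, v7

The diatonic triads in Ab major are Ab, Bbm, Cm, Db, Eb, Fm, Gdim. Abmaj7, Bbm7, Bbm and Eb all belong to that set. Dbm7 (Db–Fb–Ab–Cb) is not: scale degree 4 in Ab major carries Db (IV). In Ab minor the chord on that degree is Dbm7, so here it functions as iv7, borrowed from the parallel minor. Ebm7 (Eb–Gb–Bb–Db) is not: scale degree 5 in Ab major carries Eb (V). In Ab minor the chord on that degree is Ebm7, so here it functions as v7, borrowed from the parallel minor.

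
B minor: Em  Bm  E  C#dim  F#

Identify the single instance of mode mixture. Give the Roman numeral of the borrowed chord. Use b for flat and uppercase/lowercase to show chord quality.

IV

In B minor (with V from harmonic minor) the diatonic chords are Bm, C#dim, D, Em, F#, G, A. Em, Bm, C#dim and F# all belong to that set. E (E–G#–B) doesn't fit — on degree 4 B minor would have Em (iv). E is the degree-4 chord of B major, so it is the borrowed IV.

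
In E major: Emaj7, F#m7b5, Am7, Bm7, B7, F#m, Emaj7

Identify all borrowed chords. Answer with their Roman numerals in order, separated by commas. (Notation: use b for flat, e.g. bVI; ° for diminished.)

In E major the diatonic chords are E, F#m, G#m, A, B, C#m, D#dim. Of the given chords, Emaj7, B7 and F#m are diatonic. F#m7b5 (F#–A–C–E) doesn't fit — on degree 2 E major would have F#m (ii). F#m7b5 is the degree-2 chord of E minor, so it is the borrowed iiø7. Am7 (A–C–E–G) is not: scale degree 4 in E major carries A (IV). In E minor the chord on that degree is Am7, so here it functions as iv7, borrowed from the parallel minor. Bm7 (B–D–F#–A) is not: scale degree 5 in E major carries B (V). In E minor the chord on that degree is Bm7, so here it functions as v7, borrowed from the parallel minor.

iiø7, iv7, v7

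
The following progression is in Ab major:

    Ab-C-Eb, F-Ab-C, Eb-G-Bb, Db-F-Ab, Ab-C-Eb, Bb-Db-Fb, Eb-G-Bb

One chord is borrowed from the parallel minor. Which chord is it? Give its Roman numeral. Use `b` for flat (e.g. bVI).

ii°

Ab major has the diatonic set Ab, Bbm, Cm, Db, Eb, Fm, Gdim. Ab–C–Eb = Ab, F–Ab–C = Fm, Eb–G–Bb = Eb and Db–F–Ab = Db are all diatonic. Bb–Db–Fb is not: scale degree 2 in Ab major carries Bbm (ii). In Ab minor the chord on that degree is Bbdim, so here it functions as ii°, borrowed from the parallel minor.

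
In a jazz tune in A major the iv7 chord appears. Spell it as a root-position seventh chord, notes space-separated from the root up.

iv7 is built on scale degree 4, which is D in both A major and its parallel. In A minor the chord on D is D–F–A–C.

D F A C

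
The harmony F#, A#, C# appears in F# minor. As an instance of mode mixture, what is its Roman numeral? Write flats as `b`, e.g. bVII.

The root F# is the diatonic 1st degree of F# minor; the borrowing shows in the chord quality. F#–A#–C# is a major chord — the form found in F# major, not the diatonic i (F#m). Borrowed into F# minor it is written I.

I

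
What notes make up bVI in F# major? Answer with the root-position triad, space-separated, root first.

D F# A

bVI is built on the lowered scale degree 6. In F# major degree 6 is D#; lowered it becomes D. Building the major chord from the parallel minor on D: D–F#–A.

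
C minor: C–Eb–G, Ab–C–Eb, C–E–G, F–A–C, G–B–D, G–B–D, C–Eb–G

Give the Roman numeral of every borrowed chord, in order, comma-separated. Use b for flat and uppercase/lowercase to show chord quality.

In C minor (with V from harmonic minor) the diatonic chords are Cm, Ddim, Eb, Fm, G, Ab, Bb. Of the given chords, C–Eb–G = Cm, Ab–C–Eb = Ab and G–B–D = G are diatonic. C–E–G is not: scale degree 1 in C minor carries Cm (i). In C major the chord on that degree is C, so here it functions as I, borrowed from the parallel major. F–A–C doesn't fit — on degree 4 C minor would have Fm (iv). F is the degree-4 chord of C major, so it is the borrowed IV.

I, IV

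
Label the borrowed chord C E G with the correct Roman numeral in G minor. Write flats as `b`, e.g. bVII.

IV

The root C is the diatonic 4th degree of G minor; the borrowing shows in the chord quality. Diatonically G minor has Cm (iv) on that degree; C–E–G is instead the major chord native to G major, so it takes the label IV.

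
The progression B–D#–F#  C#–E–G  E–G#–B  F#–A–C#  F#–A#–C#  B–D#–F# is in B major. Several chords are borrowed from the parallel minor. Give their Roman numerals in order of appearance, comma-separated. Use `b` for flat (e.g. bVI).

ii°, v

B major has the diatonic set B, C#m, D#m, E, F#, G#m, A#dim. B–D#–F# = B, E–G#–B = E and F#–A#–C# = F# are all diatonic. C#–E–G is not: scale degree 2 in B major carries C#m (ii). In B minor the chord on that degree is C#dim, so here it functions as ii°, borrowed from the parallel minor. F#–A–C# doesn't fit — on degree 5 B major would have F# (V). F#m is the degree-5 chord of B minor, so it is the borrowed v.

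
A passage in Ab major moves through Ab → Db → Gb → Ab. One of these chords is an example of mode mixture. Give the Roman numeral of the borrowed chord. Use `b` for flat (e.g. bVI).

In Ab major the diatonic chords are Ab, Bbm, Cm, Db, Eb, Fm, Gdim. Ab and Db both belong to that set. Gb (Gb–Bb–Db) doesn't fit — on degree 7 Ab major would have Gdim (vii°). Gb is the degree-7 chord of Ab minor, so it is the borrowed bVII.

bVII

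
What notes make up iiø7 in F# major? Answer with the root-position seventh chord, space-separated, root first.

The root, G#, is scale degree 2 — the same note in F# major and F# minor; only the chord quality changes. In F# minor the chord on G# is G#–B–D–F#.

G# B D F#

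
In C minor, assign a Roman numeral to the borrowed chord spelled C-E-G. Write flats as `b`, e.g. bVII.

The root C is the diatonic 1st degree of C minor; the borrowing shows in the chord quality. Diatonically C minor has Cm (i) on that degree; C–E–G is instead the major chord native to C major, so it takes the label I.

I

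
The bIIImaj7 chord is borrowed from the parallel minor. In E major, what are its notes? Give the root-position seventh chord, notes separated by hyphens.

The root of bIIImaj7 is the lowered 3rd degree: G# becomes G. Stacking thirds in E minor on G gives G–B–D–F#.

G-B-D-F#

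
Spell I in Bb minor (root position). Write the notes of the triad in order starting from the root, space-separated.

Bb D F

I is built on scale degree 1, which is Bb in both Bb minor and its parallel. In Bb major the chord on Bb is Bb–D–F.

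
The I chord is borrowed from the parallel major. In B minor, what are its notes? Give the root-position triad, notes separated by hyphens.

B-D#-F#

The root, B, is scale degree 1 — the same note in B minor and B major; only the chord quality changes. In B major the chord on B is B–D#–F#.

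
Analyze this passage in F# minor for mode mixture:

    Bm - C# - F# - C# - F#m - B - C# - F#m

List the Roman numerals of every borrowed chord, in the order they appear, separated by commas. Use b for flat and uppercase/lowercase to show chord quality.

F# minor has the diatonic set F#m, G#dim, A, Bm, C#, D, E (with V from harmonic minor). Bm, C# and F#m are all diatonic. But F# (F#–A#–C#) is foreign: the diatonic i on degree 1 is F#m, whereas F# comes from F# major. It is labeled I. B (B–D#–F#) is not: scale degree 4 in F# minor carries Bm (iv). In F# major the chord on that degree is B, so here it functions as IV, borrowed from the parallel major.

I, IV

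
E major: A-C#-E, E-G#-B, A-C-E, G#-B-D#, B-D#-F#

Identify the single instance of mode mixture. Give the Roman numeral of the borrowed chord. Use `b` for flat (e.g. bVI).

iv

E major has the diatonic set E, F#m, G#m, A, B, C#m, D#dim. Of the given chords, A–C#–E = A, E–G#–B = E, G#–B–D# = G#m and B–D#–F# = B are diatonic. But A–C–E is foreign: the diatonic IV on degree 4 is A, whereas Am comes from E minor. It is labeled iv.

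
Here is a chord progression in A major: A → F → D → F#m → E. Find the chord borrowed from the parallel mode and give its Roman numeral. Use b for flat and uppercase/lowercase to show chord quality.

In A major the diatonic chords are A, Bm, C#m, D, E, F#m, G#dim. A, D, F#m and E are all diatonic. But F (F–A–C) is foreign: the diatonic vi on degree 6 is F#m, whereas F comes from A minor. It is labeled bVI.

bVI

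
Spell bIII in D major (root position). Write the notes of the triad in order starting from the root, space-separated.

bIII is built on the lowered scale degree 3. In D major degree 3 is F#; lowered it becomes F. Stacking thirds in D minor on F gives F–A–C.

F A C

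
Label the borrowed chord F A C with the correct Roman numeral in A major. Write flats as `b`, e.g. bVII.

bVI

In A major scale degree 6 is F#; F is its lowered form, from A minor. F–A–C is a major chord — the form found in A minor, not the diatonic vi (F#m). Borrowed into A major it is written bVI.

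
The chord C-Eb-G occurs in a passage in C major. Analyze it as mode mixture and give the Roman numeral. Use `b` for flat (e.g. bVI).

The root C is the diatonic 1st degree of C major; the borrowing shows in the chord quality. Diatonically C major has C (I) on that degree; C–Eb–G is instead the minor chord native to C minor, so it takes the label i.

i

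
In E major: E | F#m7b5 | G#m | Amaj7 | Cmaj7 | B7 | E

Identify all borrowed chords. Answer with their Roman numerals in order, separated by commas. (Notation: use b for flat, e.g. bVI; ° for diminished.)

In E major the diatonic chords are E, F#m, G#m, A, B, C#m, D#dim. E, G#m, Amaj7 and B7 are all diatonic. But F#m7b5 (F#–A–C–E) is foreign: the diatonic ii on degree 2 is F#m, whereas F#m7b5 comes from E minor. It is labeled iiø7. But Cmaj7 (C–E–G–B) is foreign: the diatonic vi on degree 6 is C#m, whereas Cmaj7 comes from E minor. It is labeled bVImaj7.

iiø7, bVImaj7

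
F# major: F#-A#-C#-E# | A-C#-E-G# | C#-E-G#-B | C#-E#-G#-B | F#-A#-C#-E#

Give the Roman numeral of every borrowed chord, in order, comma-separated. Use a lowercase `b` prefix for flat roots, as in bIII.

bIIImaj7, v7

In F# major the diatonic chords are F#, G#m, A#m, B, C#, D#m, E#dim. F#–A#–C#–E# = F#maj7 and C#–E#–G#–B = C#7 are both diatonic. But A–C#–E–G# is foreign: the diatonic iii on degree 3 is A#m, whereas Amaj7 comes from F# minor. It is labeled bIIImaj7. But C#–E–G#–B is foreign: the diatonic V on degree 5 is C#, whereas C#m7 comes from F# minor. It is labeled v7.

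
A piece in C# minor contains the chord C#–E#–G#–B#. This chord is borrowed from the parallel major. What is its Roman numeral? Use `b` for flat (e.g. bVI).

Imaj7

The root C# is the diatonic 1st degree of C# minor; the borrowing shows in the chord quality. Diatonically C# minor has C#m (i) on that degree; C#–E#–G#–B# is instead the major-seventh chord native to C# major, so it takes the label Imaj7.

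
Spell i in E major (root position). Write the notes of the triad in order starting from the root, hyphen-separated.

E-G-B

The root, E, is scale degree 1 — the same note in E major and E minor; only the chord quality changes. In E minor the chord on E is E–G–B.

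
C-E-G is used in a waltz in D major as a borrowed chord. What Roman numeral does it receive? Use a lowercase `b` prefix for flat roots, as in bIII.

The root C is the lowered 7th scale degree — diatonically D major has C# there. The diatonic chord on degree 7 would be C#dim (vii°), but C–E–G is the major chord from D minor. As a borrowed chord it is labeled bVII.

bVII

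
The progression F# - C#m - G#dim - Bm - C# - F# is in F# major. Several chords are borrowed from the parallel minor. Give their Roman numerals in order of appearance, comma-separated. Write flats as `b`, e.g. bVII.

F# major has the diatonic set F#, G#m, A#m, B, C#, D#m, E#dim. F# and C# are both diatonic. C#m (C#–E–G#) is not: scale degree 5 in F# major carries C# (V). In F# minor the chord on that degree is C#m, so here it functions as v, borrowed from the parallel minor. G#dim (G#–B–D) doesn't fit — on degree 2 F# major would have G#m (ii). G#dim is the degree-2 chord of F# minor, so it is the borrowed ii°. Bm (B–D–F#) doesn't fit — on degree 4 F# major would have B (IV). Bm is the degree-4 chord of F# minor, so it is the borrowed iv.

v, ii°, iv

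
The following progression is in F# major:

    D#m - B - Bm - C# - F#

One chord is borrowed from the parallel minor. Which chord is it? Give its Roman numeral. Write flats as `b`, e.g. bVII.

F# major has the diatonic set F#, G#m, A#m, B, C#, D#m, E#dim. D#m, B, C# and F# all belong to that set. Bm (B–D–F#) is not: scale degree 4 in F# major carries B (IV). In F# minor the chord on that degree is Bm, so here it functions as iv, borrowed from the parallel minor.

iv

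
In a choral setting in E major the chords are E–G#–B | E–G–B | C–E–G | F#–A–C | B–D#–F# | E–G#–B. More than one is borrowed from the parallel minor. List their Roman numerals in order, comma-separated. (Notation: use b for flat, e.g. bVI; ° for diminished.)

In E major the diatonic chords are E, F#m, G#m, A, B, C#m, D#dim. E–G#–B = E and B–D#–F# = B are both diatonic. E–G–B doesn't fit — on degree 1 E major would have E (I). Em is the degree-1 chord of E minor, so it is the borrowed i. But C–E–G is foreign: the diatonic vi on degree 6 is C#m, whereas C comes from E minor. It is labeled bVI. But F#–A–C is foreign: the diatonic ii on degree 2 is F#m, whereas F#dim comes from E minor. It is labeled ii°.

i, bVI, ii°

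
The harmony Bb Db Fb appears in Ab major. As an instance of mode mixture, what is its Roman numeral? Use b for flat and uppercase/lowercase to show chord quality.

ii°

The root Bb is the diatonic 2nd degree of Ab major; the borrowing shows in the chord quality. The diatonic chord on degree 2 would be Bbm (ii), but Bb–Db–Fb is the diminished chord from Ab minor. As a borrowed chord it is labeled ii°.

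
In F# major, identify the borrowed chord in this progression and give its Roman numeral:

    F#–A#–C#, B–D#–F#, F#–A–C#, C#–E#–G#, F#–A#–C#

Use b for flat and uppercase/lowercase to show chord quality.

i

In F# major the diatonic chords are F#, G#m, A#m, B, C#, D#m, E#dim. Of the given chords, F#–A#–C# = F#, B–D#–F# = B and C#–E#–G# = C# are diatonic. F#–A–C# doesn't fit — on degree 1 F# major would have F# (I). F#m is the degree-1 chord of F# minor, so it is the borrowed i.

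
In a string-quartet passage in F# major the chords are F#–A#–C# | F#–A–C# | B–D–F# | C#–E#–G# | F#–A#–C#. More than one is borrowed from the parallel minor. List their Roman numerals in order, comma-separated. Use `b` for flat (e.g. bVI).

i, iv

F# major has the diatonic set F#, G#m, A#m, B, C#, D#m, E#dim. F#–A#–C# = F# and C#–E#–G# = C# both belong to that set. But F#–A–C# is foreign: the diatonic I on degree 1 is F#, whereas F#m comes from F# minor. It is labeled i. B–D–F# is not: scale degree 4 in F# major carries B (IV). In F# minor the chord on that degree is Bm, so here it functions as iv, borrowed from the parallel minor.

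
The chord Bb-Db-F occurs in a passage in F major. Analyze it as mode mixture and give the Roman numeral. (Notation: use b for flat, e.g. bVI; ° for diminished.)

Bb is scale degree 4 in F major. The diatonic chord on degree 4 would be Bb (IV), but Bb–Db–F is the minor chord from F minor. As a borrowed chord it is labeled iv.

iv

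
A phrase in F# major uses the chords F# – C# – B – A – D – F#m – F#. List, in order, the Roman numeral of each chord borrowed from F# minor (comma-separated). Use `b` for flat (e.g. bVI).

bIII, bVI, i

F# major has the diatonic set F#, G#m, A#m, B, C#, D#m, E#dim. F#, C# and B are all diatonic. But A (A–C#–E) is foreign: the diatonic iii on degree 3 is A#m, whereas A comes from F# minor. It is labeled bIII. But D (D–F#–A) is foreign: the diatonic vi on degree 6 is D#m, whereas D comes from F# minor. It is labeled bVI. But F#m (F#–A–C#) is foreign: the diatonic I on degree 1 is F#, whereas F#m comes from F# minor. It is labeled i.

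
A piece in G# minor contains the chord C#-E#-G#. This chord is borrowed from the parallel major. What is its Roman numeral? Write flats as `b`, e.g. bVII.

IV

The root C# is the diatonic 4th degree of G# minor; the borrowing shows in the chord quality. Diatonically G# minor has C#m (iv) on that degree; C#–E#–G# is instead the major chord native to G# major, so it takes the label IV.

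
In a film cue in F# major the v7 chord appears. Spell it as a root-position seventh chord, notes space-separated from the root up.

C# E G# B

v7 is built on scale degree 5, which is C# in both F# major and its parallel. Building the minor-seventh chord from the parallel minor on C#: C#–E–G#–B.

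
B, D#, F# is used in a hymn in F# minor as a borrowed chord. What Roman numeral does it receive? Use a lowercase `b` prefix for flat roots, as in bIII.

IV

B is scale degree 4 in F# minor. B–D#–F# is a major chord — the form found in F# major, not the diatonic iv (Bm). Borrowed into F# minor it is written IV.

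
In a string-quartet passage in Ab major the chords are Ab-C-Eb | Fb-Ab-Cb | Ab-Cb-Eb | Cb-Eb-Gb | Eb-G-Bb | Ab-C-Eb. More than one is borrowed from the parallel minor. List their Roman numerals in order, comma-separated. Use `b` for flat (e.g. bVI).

bVI, i, bIII

The diatonic triads in Ab major are Ab, Bbm, Cm, Db, Eb, Fm, Gdim. Ab–C–Eb = Ab and Eb–G–Bb = Eb are both diatonic. Fb–Ab–Cb doesn't fit — on degree 6 Ab major would have Fm (vi). Fb is the degree-6 chord of Ab minor, so it is the borrowed bVI. Ab–Cb–Eb is not: scale degree 1 in Ab major carries Ab (I). In Ab minor the chord on that degree is Abm, so here it functions as i, borrowed from the parallel minor. But Cb–Eb–Gb is foreign: the diatonic iii on degree 3 is Cm, whereas Cb comes from Ab minor. It is labeled bIII.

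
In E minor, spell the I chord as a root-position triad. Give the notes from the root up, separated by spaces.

I is built on scale degree 1, which is E in both E minor and its parallel. In E major the chord on E is E–G#–B.

E G# B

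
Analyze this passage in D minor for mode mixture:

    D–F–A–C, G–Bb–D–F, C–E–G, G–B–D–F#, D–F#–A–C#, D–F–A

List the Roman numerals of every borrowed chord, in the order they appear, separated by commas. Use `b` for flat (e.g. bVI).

IVmaj7, Imaj7

The diatonic triads in D minor (with V from harmonic minor) are Dm, Edim, F, Gm, A, Bb, C. D–F–A–C = Dm7, G–Bb–D–F = Gm7, C–E–G = C and D–F–A = Dm all belong to that set. G–B–D–F# doesn't fit — on degree 4 D minor would have Gm (iv). Gmaj7 is the degree-4 chord of D major, so it is the borrowed IVmaj7. But D–F#–A–C# is foreign: the diatonic i on degree 1 is Dm, whereas Dmaj7 comes from D major. It is labeled Imaj7.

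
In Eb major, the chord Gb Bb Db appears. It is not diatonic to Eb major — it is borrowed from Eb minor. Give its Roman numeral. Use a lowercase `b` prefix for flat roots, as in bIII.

bIII

The root Gb is the lowered 3rd scale degree — diatonically Eb major has G there. The diatonic chord on degree 3 would be Gm (iii), but Gb–Bb–Db is the major chord from Eb minor. As a borrowed chord it is labeled bIII.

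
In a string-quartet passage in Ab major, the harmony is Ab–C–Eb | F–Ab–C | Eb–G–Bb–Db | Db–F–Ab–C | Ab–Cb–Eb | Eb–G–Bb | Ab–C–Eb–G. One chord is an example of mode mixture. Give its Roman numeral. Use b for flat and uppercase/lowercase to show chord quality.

i

The diatonic triads in Ab major are Ab, Bbm, Cm, Db, Eb, Fm, Gdim. Ab–C–Eb = Ab, F–Ab–C = Fm, Eb–G–Bb–Db = Eb7, Db–F–Ab–C = Dbmaj7, Eb–G–Bb = Eb and Ab–C–Eb–G = Abmaj7 all belong to that set. But Ab–Cb–Eb is foreign: the diatonic I on degree 1 is Ab, whereas Abm comes from Ab minor. It is labeled i.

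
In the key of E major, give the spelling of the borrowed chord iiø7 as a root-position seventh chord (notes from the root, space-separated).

iiø7 is built on scale degree 2, which is F# in both E major and its parallel. In E minor the chord on F# is F#–A–C–E.

F# A C E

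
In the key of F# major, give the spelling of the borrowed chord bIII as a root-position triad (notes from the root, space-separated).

A C# E

The root of bIII is the lowered 3rd degree: A# becomes A. Stacking thirds in F# minor on A gives A–C#–E.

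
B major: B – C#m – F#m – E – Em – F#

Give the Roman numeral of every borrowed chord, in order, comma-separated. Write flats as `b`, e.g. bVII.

v, iv

The diatonic triads in B major are B, C#m, D#m, E, F#, G#m, A#dim. B, C#m, E and F# are all diatonic. F#m (F#–A–C#) doesn't fit — on degree 5 B major would have F# (V). F#m is the degree-5 chord of B minor, so it is the borrowed v. Em (E–G–B) doesn't fit — on degree 4 B major would have E (IV). Em is the degree-4 chord of B minor, so it is the borrowed iv.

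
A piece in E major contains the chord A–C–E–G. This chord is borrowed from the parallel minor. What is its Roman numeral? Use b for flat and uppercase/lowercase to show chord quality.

iv7

A is scale degree 4 in E major. Diatonically E major has A (IV) on that degree; A–C–E–G is instead the minor-seventh chord native to E minor, so it takes the label iv7.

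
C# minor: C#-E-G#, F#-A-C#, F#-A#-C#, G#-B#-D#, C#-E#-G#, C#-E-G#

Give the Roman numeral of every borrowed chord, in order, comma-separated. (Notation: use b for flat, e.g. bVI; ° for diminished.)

In C# minor (with V from harmonic minor) the diatonic chords are C#m, D#dim, E, F#m, G#, A, B. C#–E–G# = C#m, F#–A–C# = F#m and G#–B#–D# = G# are all diatonic. F#–A#–C# is not: scale degree 4 in C# minor carries F#m (iv). In C# major the chord on that degree is F#, so here it functions as IV, borrowed from the parallel major. But C#–E#–G# is foreign: the diatonic i on degree 1 is C#m, whereas C# comes from C# major. It is labeled I.

IV, I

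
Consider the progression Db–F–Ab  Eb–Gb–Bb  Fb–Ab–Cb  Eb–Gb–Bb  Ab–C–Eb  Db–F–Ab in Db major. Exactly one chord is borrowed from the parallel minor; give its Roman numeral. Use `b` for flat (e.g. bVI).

The diatonic triads in Db major are Db, Ebm, Fm, Gb, Ab, Bbm, Cdim. Of the given chords, Db–F–Ab = Db, Eb–Gb–Bb = Ebm and Ab–C–Eb = Ab are diatonic. But Fb–Ab–Cb is foreign: the diatonic iii on degree 3 is Fm, whereas Fb comes from Db minor. It is labeled bIII.

bIII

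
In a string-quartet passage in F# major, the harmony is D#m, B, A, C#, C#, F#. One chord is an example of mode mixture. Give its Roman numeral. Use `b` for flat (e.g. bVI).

F# major has the diatonic set F#, G#m, A#m, B, C#, D#m, E#dim. D#m, B, C# and F# are all diatonic. A (A–C#–E) doesn't fit — on degree 3 F# major would have A#m (iii). A is the degree-3 chord of F# minor, so it is the borrowed bIII.

bIII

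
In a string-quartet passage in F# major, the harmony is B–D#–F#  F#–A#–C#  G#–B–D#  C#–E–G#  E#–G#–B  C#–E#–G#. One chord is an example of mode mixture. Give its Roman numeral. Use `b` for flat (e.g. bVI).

F# major has the diatonic set F#, G#m, A#m, B, C#, D#m, E#dim. B–D#–F# = B, F#–A#–C# = F#, G#–B–D# = G#m, E#–G#–B = E#dim and C#–E#–G# = C# are all diatonic. But C#–E–G# is foreign: the diatonic V on degree 5 is C#, whereas C#m comes from F# minor. It is labeled v.

v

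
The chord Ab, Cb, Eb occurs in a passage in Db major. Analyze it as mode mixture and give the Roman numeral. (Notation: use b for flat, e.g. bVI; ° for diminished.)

Ab is scale degree 5 in Db major. Diatonically Db major has Ab (V) on that degree; Ab–Cb–Eb is instead the minor chord native to Db minor, so it takes the label v.

v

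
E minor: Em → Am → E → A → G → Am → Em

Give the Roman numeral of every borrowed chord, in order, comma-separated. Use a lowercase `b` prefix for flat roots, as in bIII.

I, IV

E minor has the diatonic set Em, F#dim, G, Am, B, C, D (with V from harmonic minor). Of the given chords, Em, Am and G are diatonic. But E (E–G#–B) is foreign: the diatonic i on degree 1 is Em, whereas E comes from E major. It is labeled I. A (A–C#–E) is not: scale degree 4 in E minor carries Am (iv). In E major the chord on that degree is A, so here it functions as IV, borrowed from the parallel major.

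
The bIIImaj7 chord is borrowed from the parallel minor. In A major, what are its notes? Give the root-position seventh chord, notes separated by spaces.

bIIImaj7 is built on the lowered scale degree 3. In A major degree 3 is C#; lowered it becomes C. Stacking thirds in A minor on C gives C–E–G–B.

C E G B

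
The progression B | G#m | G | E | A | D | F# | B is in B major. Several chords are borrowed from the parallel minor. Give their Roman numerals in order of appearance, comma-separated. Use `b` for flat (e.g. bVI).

B major has the diatonic set B, C#m, D#m, E, F#, G#m, A#dim. B, G#m, E and F# all belong to that set. But G (G–B–D) is foreign: the diatonic vi on degree 6 is G#m, whereas G comes from B minor. It is labeled bVI. A (A–C#–E) doesn't fit — on degree 7 B major would have A#dim (vii°). A is the degree-7 chord of B minor, so it is the borrowed bVII. D (D–F#–A) is not: scale degree 3 in B major carries D#m (iii). In B minor the chord on that degree is D, so here it functions as bIII, borrowed from the parallel minor.

bVI, bVII, bIII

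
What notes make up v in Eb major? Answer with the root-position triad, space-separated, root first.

v is built on scale degree 5, which is Bb in both Eb major and its parallel. Stacking thirds in Eb minor on Bb gives Bb–Db–F.

Bb Db F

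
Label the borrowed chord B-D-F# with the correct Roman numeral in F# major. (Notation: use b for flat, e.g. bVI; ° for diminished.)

B is scale degree 4 in F# major. B–D–F# is a minor chord — the form found in F# minor, not the diatonic IV (B). Borrowed into F# major it is written iv.

iv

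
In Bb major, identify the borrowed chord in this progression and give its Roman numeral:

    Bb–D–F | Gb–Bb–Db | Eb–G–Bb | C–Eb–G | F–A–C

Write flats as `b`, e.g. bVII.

bVI

Bb major has the diatonic set Bb, Cm, Dm, Eb, F, Gm, Adim. Of the given chords, Bb–D–F = Bb, Eb–G–Bb = Eb, C–Eb–G = Cm and F–A–C = F are diatonic. But Gb–Bb–Db is foreign: the diatonic vi on degree 6 is Gm, whereas Gb comes from Bb minor. It is labeled bVI.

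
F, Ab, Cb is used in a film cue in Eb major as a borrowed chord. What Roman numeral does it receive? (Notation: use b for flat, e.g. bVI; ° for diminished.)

F is scale degree 2 in Eb major. F–Ab–Cb is a diminished chord — the form found in Eb minor, not the diatonic ii (Fm). Borrowed into Eb major it is written ii°.

ii°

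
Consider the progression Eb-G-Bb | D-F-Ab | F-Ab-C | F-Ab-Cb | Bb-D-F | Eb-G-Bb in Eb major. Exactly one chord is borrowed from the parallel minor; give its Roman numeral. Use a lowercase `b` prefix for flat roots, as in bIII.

In Eb major the diatonic chords are Eb, Fm, Gm, Ab, Bb, Cm, Ddim. Eb–G–Bb = Eb, D–F–Ab = Ddim, F–Ab–C = Fm and Bb–D–F = Bb all belong to that set. F–Ab–Cb doesn't fit — on degree 2 Eb major would have Fm (ii). Fdim is the degree-2 chord of Eb minor, so it is the borrowed ii°.

ii°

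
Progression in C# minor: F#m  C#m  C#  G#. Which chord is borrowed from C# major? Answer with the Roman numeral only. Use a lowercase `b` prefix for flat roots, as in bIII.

C# minor has the diatonic set C#m, D#dim, E, F#m, G#, A, B (with V from harmonic minor). Of the given chords, F#m, C#m and G# are diatonic. C# (C#–E#–G#) doesn't fit — on degree 1 C# minor would have C#m (i). C# is the degree-1 chord of C# major, so it is the borrowed I.

I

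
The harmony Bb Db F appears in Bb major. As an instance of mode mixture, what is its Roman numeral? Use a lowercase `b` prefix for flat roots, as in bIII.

i

Bb is scale degree 1 in Bb major. Bb–Db–F is a minor chord — the form found in Bb minor, not the diatonic I (Bb). Borrowed into Bb major it is written i.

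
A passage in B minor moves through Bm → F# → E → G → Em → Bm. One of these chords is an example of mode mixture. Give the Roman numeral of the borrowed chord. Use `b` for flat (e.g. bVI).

IV

In B minor (with V from harmonic minor) the diatonic chords are Bm, C#dim, D, Em, F#, G, A. Bm, F#, G and Em are all diatonic. E (E–G#–B) is not: scale degree 4 in B minor carries Em (iv). In B major the chord on that degree is E, so here it functions as IV, borrowed from the parallel major.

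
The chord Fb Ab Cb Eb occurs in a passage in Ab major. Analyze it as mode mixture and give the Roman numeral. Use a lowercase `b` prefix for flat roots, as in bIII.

bVImaj7

The root Fb is the lowered 6th scale degree — diatonically Ab major has F there. The diatonic chord on degree 6 would be Fm (vi), but Fb–Ab–Cb–Eb is the major-seventh chord from Ab minor. As a borrowed chord it is labeled bVImaj7.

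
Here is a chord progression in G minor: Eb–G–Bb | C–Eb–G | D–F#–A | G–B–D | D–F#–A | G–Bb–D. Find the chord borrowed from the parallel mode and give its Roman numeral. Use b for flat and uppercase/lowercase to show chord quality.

I

In G minor (with V from harmonic minor) the diatonic chords are Gm, Adim, Bb, Cm, D, Eb, F. Eb–G–Bb = Eb, C–Eb–G = Cm, D–F#–A = D and G–Bb–D = Gm are all diatonic. But G–B–D is foreign: the diatonic i on degree 1 is Gm, whereas G comes from G major. It is labeled I.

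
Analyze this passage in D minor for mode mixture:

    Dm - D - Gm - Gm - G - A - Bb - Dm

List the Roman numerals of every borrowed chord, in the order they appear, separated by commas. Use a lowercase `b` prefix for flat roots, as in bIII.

I, IV

D minor has the diatonic set Dm, Edim, F, Gm, A, Bb, C (with V from harmonic minor). Of the given chords, Dm, Gm, A and Bb are diatonic. D (D–F#–A) doesn't fit — on degree 1 D minor would have Dm (i). D is the degree-1 chord of D major, so it is the borrowed I. G (G–B–D) doesn't fit — on degree 4 D minor would have Gm (iv). G is the degree-4 chord of D major, so it is the borrowed IV.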